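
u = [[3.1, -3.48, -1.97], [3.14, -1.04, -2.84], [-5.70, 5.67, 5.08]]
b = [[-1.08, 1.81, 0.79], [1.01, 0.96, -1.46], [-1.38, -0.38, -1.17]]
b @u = [[-2.17, 6.36, 1.00], [14.47, -12.79, -12.13], [1.2, -1.44, -2.15]]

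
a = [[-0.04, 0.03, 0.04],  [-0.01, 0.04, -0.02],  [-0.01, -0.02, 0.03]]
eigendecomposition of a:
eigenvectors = [[-0.92, 0.83, 0.01],  [-0.26, 0.36, -0.79],  [-0.29, 0.42, 0.61]]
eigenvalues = [-0.02, -0.01, 0.06]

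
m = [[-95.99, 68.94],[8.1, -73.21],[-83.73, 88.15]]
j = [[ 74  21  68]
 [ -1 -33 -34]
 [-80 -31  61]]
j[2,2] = 61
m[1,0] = 8.1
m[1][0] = 8.1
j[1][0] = -1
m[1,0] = 8.1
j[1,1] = -33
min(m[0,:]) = -95.99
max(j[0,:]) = 74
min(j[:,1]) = -33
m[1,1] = -73.21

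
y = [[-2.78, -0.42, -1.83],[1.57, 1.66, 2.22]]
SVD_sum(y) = [[-2.26,  -1.05,  -2.08], [2.13,  0.99,  1.96]] + [[-0.52, 0.63, 0.25], [-0.56, 0.67, 0.26]]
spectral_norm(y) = 4.45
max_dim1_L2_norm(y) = 3.35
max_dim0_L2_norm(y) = 3.19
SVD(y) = [[-0.73, 0.69],[0.69, 0.73]] @ diag([4.454481577159401, 1.2490772108830965]) @ [[0.70,0.32,0.64],[-0.61,0.74,0.29]]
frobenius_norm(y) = 4.63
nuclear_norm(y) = 5.70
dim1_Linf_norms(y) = [2.78, 2.22]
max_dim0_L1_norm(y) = 4.35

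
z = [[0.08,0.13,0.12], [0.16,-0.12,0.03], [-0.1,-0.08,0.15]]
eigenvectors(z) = [[(-0.45+0j),0.02-0.62j,0.02+0.62j], [(0.89+0j),(-0.06-0.33j),-0.06+0.33j], [(0.08+0j),0.71+0.00j,0.71-0.00j]]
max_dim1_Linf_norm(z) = 0.16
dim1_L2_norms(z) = [0.19, 0.2, 0.2]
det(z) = -0.01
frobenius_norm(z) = 0.34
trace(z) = 0.11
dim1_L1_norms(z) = [0.33, 0.31, 0.33]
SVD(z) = [[-0.19, -0.26, 0.94],  [-0.84, -0.45, -0.3],  [0.50, -0.85, -0.14]] @ diag([0.20548210834577643, 0.19435133156566306, 0.19366120692701558]) @ [[-0.98,0.17,0.13], [-0.04,0.45,-0.89], [0.21,0.88,0.43]]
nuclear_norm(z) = 0.59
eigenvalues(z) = [(-0.2+0j), (0.15+0.12j), (0.15-0.12j)]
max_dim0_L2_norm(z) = 0.2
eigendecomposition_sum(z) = [[(-0.04-0j), 0.08-0.00j, (0.01-0j)], [(0.08+0j), (-0.15+0j), (-0.02+0j)], [(0.01+0j), (-0.01+0j), -0.00+0.00j]] + [[0.06+0.05j, 0.03+0.03j, (0.06-0.06j)], [0.04+0.02j, 0.02+0.01j, 0.02-0.04j], [-0.05+0.07j, (-0.03+0.03j), 0.08+0.06j]] + [[(0.06-0.05j), 0.03-0.03j, 0.06+0.06j], [0.04-0.02j, 0.02-0.01j, (0.02+0.04j)], [-0.05-0.07j, (-0.03-0.03j), (0.08-0.06j)]]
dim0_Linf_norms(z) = [0.16, 0.13, 0.15]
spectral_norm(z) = 0.21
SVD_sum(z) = [[0.04, -0.01, -0.01], [0.17, -0.03, -0.02], [-0.1, 0.02, 0.01]] + [[0.0, -0.02, 0.05], [0.00, -0.04, 0.08], [0.01, -0.07, 0.15]] + [[0.04, 0.16, 0.08],[-0.01, -0.05, -0.03],[-0.01, -0.02, -0.01]]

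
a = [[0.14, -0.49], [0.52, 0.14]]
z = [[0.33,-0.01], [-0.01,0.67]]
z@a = [[0.04, -0.16], [0.35, 0.10]]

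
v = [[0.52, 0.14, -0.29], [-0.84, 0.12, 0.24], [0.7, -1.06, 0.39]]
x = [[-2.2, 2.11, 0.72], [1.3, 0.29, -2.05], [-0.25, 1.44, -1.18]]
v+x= [[-1.68, 2.25, 0.43], [0.46, 0.41, -1.81], [0.45, 0.38, -0.79]]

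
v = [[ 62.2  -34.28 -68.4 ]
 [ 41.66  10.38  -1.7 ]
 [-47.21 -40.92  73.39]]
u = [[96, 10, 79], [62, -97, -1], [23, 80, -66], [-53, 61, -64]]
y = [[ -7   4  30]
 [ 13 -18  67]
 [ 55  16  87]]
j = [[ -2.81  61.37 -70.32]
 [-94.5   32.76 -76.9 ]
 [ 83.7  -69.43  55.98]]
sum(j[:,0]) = -13.61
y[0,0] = -7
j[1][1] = 32.76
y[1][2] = 67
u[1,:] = [62, -97, -1]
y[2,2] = 87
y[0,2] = 30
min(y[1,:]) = -18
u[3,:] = [-53, 61, -64]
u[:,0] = [96, 62, 23, -53]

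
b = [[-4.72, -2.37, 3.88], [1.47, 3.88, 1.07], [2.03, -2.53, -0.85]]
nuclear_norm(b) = 13.18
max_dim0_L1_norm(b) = 8.78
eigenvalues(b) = [(-6.15+0j), (2.23+1.79j), (2.23-1.79j)]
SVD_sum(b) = [[-4.77, -3.08, 3.1], [1.78, 1.15, -1.16], [0.51, 0.33, -0.34]] + [[-0.24, 0.81, 0.43], [-0.88, 2.92, 1.54], [0.79, -2.62, -1.39]] + [[0.29, -0.10, 0.35], [0.57, -0.19, 0.69], [0.72, -0.24, 0.87]]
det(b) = -50.31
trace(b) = -1.69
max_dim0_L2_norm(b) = 5.34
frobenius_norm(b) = 8.52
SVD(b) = [[-0.93, 0.2, -0.30], [0.35, 0.73, -0.59], [0.10, -0.65, -0.75]] @ diag([6.940685116851096, 4.689550704115773, 1.5457051149067613]) @ [[0.74, 0.48, -0.48], [-0.26, 0.85, 0.45], [-0.62, 0.21, -0.75]]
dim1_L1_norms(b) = [10.97, 6.42, 5.41]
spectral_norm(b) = 6.94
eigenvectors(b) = [[(0.91+0j), -0.50-0.02j, -0.50+0.02j], [-0.09+0.00j, (0.39+0.44j), 0.39-0.44j], [-0.39+0.00j, -0.64+0.00j, (-0.64-0j)]]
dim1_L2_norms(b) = [6.55, 4.28, 3.35]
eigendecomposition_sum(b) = [[(-4.68-0j), -0.23-0.00j, 3.47-0.00j], [(0.47+0j), 0.02+0.00j, (-0.35+0j)], [(2.02+0j), 0.10+0.00j, -1.50+0.00j]] + [[(-0.02+0.57j), -1.07+1.25j, 0.20+1.03j], [(0.5-0.45j), 1.93-0.11j, 0.71-1.02j], [0.01+0.74j, -1.31+1.68j, 0.32+1.33j]] + [[-0.02-0.57j, -1.07-1.25j, 0.20-1.03j], [0.50+0.45j, 1.93+0.11j, (0.71+1.02j)], [(0.01-0.74j), -1.31-1.68j, (0.32-1.33j)]]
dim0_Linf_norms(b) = [4.72, 3.88, 3.88]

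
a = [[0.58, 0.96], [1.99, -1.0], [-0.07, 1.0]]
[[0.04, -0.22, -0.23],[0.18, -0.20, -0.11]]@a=[[-0.40, 0.03], [-0.29, 0.26]]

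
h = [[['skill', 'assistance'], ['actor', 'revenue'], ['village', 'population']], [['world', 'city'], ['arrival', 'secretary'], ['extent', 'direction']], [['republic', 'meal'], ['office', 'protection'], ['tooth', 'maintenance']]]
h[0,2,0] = 'village'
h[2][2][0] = 'tooth'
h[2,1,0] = 'office'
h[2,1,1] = 'protection'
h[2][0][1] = 'meal'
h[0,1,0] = 'actor'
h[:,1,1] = ['revenue', 'secretary', 'protection']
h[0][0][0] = 'skill'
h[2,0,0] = 'republic'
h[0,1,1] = 'revenue'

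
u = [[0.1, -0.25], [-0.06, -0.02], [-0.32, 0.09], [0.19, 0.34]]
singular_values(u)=[0.44, 0.39]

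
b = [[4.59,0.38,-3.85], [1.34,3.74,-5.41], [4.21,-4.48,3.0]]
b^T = [[4.59,1.34,4.21], [0.38,3.74,-4.48], [-3.85,-5.41,3.00]]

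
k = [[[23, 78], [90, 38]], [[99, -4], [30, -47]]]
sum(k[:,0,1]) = 74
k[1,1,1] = -47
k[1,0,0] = 99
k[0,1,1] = 38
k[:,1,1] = [38, -47]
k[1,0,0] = 99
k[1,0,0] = 99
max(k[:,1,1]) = 38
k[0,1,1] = 38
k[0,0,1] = 78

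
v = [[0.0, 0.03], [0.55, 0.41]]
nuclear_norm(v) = 0.71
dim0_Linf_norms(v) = [0.55, 0.41]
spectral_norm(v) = 0.69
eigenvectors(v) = [[-0.63,-0.07], [0.78,-1.00]]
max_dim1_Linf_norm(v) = 0.55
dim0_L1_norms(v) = [0.55, 0.44]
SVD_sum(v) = [[0.01, 0.01], [0.55, 0.41]] + [[-0.01, 0.02],  [0.0, -0.00]]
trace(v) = 0.41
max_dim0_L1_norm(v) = 0.55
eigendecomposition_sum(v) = [[-0.03, 0.0], [0.04, -0.0]] + [[0.03, 0.03], [0.51, 0.41]]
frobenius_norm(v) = 0.69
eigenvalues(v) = [-0.04, 0.45]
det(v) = -0.02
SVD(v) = [[-0.03, -1.00], [-1.00, 0.03]] @ diag([0.6862374797644614, 0.02404415451872916]) @ [[-0.8, -0.60],[0.60, -0.80]]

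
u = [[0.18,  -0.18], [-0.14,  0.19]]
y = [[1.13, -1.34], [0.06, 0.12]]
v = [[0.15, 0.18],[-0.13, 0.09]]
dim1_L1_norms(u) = [0.36, 0.33]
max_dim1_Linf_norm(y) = 1.34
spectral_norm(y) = 1.75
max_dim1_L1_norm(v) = 0.33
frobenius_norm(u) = 0.35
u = v @ y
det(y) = 0.22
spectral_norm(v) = 0.24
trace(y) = 1.25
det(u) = 0.01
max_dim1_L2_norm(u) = 0.25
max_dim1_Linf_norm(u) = 0.19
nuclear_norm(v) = 0.39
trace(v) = 0.24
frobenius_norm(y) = 1.76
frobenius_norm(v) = 0.28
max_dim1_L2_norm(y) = 1.75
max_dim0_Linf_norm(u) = 0.19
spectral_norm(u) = 0.35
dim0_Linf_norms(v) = [0.15, 0.18]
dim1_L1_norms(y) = [2.47, 0.18]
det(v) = 0.04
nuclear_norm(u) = 0.37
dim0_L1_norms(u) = [0.32, 0.37]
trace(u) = 0.37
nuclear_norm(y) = 1.88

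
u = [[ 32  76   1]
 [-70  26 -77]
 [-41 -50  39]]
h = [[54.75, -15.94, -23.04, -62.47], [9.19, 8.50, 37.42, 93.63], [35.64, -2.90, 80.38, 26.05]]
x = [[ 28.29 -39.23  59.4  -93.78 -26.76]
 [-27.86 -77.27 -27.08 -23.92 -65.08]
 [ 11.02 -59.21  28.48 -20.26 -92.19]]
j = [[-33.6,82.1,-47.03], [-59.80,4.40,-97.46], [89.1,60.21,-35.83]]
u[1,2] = -77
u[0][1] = 76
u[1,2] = -77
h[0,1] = -15.94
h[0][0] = 54.75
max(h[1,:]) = 93.63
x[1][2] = -27.08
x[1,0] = -27.86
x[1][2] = -27.08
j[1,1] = 4.4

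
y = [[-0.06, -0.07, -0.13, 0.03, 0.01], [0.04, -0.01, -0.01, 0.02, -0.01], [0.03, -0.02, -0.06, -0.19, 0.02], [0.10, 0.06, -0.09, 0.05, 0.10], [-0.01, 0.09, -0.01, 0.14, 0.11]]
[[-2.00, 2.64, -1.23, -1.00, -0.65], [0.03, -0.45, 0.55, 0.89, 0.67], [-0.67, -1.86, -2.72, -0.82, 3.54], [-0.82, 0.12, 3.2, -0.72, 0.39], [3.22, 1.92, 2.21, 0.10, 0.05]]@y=[[0.10, 0.02, 0.4, 0.09, -0.24],[0.08, 0.11, -0.12, 0.03, 0.18],[-0.23, 0.39, 0.31, 0.91, 0.26],[0.07, -0.02, -0.03, -0.61, 0.03],[-0.04, -0.28, -0.58, -0.27, 0.07]]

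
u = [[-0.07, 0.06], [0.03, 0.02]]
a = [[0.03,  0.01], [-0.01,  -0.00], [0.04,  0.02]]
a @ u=[[-0.00, 0.00], [0.0, -0.0], [-0.0, 0.0]]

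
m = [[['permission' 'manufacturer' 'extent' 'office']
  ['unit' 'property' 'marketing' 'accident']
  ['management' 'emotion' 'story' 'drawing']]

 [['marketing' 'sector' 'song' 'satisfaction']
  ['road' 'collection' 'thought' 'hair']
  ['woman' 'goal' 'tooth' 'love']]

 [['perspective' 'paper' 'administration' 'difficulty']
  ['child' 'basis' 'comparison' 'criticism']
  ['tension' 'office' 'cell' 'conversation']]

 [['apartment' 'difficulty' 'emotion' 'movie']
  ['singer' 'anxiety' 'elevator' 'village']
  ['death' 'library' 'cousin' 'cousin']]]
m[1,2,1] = 'goal'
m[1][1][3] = 'hair'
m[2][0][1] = 'paper'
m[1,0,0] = 'marketing'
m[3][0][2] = 'emotion'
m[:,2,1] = ['emotion', 'goal', 'office', 'library']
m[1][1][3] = 'hair'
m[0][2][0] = 'management'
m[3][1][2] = 'elevator'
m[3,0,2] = 'emotion'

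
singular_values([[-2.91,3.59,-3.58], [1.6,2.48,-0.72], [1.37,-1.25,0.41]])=[6.22, 2.78, 0.76]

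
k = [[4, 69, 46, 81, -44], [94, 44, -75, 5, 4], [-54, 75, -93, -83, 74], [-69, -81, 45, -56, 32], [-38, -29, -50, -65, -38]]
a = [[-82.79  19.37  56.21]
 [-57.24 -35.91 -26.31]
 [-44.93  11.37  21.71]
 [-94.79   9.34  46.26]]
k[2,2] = -93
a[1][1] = -35.91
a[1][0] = -57.24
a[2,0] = -44.93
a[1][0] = -57.24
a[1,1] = -35.91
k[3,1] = -81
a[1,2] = -26.31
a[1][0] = -57.24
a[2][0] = -44.93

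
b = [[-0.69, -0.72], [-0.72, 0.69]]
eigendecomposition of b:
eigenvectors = [[-0.92, 0.39],[-0.39, -0.92]]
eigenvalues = [-1.0, 1.0]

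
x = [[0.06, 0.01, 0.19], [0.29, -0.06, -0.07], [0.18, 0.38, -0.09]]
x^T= [[0.06, 0.29, 0.18], [0.01, -0.06, 0.38], [0.19, -0.07, -0.09]]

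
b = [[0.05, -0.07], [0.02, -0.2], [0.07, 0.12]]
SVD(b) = [[-0.28, 0.58], [-0.82, 0.27], [0.50, 0.77]] @ diag([0.24354819513779186, 0.08822854778995316]) @ [[0.02, 1.00], [1.0, -0.02]]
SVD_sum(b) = [[-0.00, -0.07],  [-0.00, -0.2],  [0.0, 0.12]] + [[0.05,  -0.00], [0.02,  -0.00], [0.07,  -0.0]]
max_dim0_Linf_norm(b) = 0.2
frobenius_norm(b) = 0.26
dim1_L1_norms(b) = [0.12, 0.22, 0.19]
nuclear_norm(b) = 0.33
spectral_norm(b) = 0.24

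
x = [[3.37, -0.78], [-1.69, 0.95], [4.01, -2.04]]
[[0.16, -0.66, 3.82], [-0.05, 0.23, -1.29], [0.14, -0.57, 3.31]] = x @ [[0.06,-0.24,1.39], [0.05,-0.19,1.11]]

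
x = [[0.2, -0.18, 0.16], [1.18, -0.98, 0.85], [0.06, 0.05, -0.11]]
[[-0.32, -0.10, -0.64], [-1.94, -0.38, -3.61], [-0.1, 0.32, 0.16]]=x @[[-2.09, 1.8, -1.67], [-1.21, 1.39, -0.62], [-0.78, -1.34, -2.64]]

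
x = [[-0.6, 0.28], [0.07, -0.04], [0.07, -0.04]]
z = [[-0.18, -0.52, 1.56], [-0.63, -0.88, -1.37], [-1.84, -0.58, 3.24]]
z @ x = [[0.18, -0.09], [0.22, -0.09], [1.29, -0.62]]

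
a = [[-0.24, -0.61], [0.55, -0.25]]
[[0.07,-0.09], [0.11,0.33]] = a @ [[0.12, 0.56], [-0.16, -0.07]]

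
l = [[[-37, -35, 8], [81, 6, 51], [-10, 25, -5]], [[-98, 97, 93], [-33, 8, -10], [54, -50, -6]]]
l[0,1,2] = 51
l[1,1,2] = -10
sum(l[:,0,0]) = -135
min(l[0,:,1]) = -35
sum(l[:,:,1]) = 51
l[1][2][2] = -6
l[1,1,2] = -10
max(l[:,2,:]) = 54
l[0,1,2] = 51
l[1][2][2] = -6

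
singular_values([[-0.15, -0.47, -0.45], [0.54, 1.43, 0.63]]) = [1.77, 0.21]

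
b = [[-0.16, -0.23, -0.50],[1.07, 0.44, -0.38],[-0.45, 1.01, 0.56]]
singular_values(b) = [1.35, 1.17, 0.41]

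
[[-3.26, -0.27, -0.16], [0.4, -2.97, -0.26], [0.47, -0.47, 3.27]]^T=[[-3.26, 0.40, 0.47], [-0.27, -2.97, -0.47], [-0.16, -0.26, 3.27]]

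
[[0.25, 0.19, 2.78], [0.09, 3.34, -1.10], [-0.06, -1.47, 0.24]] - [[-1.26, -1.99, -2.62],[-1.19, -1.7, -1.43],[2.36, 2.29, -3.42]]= [[1.51, 2.18, 5.4], [1.28, 5.04, 0.33], [-2.42, -3.76, 3.66]]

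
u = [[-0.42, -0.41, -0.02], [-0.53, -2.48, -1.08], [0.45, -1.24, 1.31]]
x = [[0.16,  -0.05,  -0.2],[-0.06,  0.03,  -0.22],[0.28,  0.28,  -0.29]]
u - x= [[-0.58, -0.36, 0.18], [-0.47, -2.51, -0.86], [0.17, -1.52, 1.60]]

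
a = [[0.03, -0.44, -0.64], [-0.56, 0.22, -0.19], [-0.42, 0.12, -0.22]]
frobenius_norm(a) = 1.11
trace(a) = 0.03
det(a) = 0.00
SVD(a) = [[0.62, -0.78, -0.09], [0.59, 0.54, -0.6], [0.52, 0.32, 0.79]] @ diag([0.8210722854763628, 0.75314516873286, 0.0035576448634321335]) @ [[-0.64, -0.10, -0.76], [-0.61, 0.66, 0.43], [0.46, 0.74, -0.49]]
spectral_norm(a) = 0.82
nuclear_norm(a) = 1.58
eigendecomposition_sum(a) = [[0.37,-0.34,-0.17], [-0.31,0.29,0.15], [-0.2,0.18,0.09]] + [[-0.34, -0.1, -0.47], [-0.25, -0.07, -0.34], [-0.22, -0.06, -0.31]] + [[-0.0, -0.00, 0.0], [-0.00, -0.0, 0.00], [0.0, 0.00, -0.0]]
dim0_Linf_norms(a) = [0.56, 0.44, 0.64]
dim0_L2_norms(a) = [0.7, 0.51, 0.7]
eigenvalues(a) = [0.75, -0.72, -0.0]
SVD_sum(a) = [[-0.33, -0.05, -0.39], [-0.31, -0.05, -0.37], [-0.27, -0.04, -0.32]] + [[0.36, -0.39, -0.25], [-0.25, 0.27, 0.17], [-0.15, 0.16, 0.1]] + [[-0.00, -0.0, 0.00],[-0.00, -0.0, 0.00],[0.0, 0.00, -0.00]]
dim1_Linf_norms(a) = [0.64, 0.56, 0.42]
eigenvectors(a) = [[-0.7, 0.71, -0.46], [0.6, 0.52, -0.74], [0.38, 0.47, 0.49]]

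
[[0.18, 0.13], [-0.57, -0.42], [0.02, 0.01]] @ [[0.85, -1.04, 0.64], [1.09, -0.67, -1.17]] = [[0.29, -0.27, -0.04], [-0.94, 0.87, 0.13], [0.03, -0.03, 0.0]]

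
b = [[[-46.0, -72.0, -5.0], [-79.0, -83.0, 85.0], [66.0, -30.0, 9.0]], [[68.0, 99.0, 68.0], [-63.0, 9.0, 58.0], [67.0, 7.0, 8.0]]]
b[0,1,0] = -79.0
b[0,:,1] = [-72.0, -83.0, -30.0]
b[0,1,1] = -83.0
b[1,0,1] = 99.0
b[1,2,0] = 67.0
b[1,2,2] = 8.0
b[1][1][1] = 9.0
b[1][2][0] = 67.0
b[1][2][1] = 7.0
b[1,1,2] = 58.0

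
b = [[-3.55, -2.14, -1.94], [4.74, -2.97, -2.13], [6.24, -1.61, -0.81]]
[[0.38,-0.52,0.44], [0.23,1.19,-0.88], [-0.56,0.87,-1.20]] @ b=[[-1.07, 0.02, 0.01], [-0.67, -2.61, -2.27], [-1.38, 0.55, 0.21]]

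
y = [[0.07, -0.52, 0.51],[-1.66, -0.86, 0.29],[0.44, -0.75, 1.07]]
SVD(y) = [[0.21, -0.4, -0.89],[0.95, 0.3, 0.09],[0.23, -0.87, 0.44]] @ diag([1.9336776513200549, 1.5070955633712315, 0.07248243685270218]) @ [[-0.76,-0.57,0.32], [-0.60,0.4,-0.69], [-0.26,0.72,0.64]]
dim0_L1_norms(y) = [2.17, 2.13, 1.87]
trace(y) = 0.28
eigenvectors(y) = [[-0.27, -0.29, 0.41], [-0.93, 0.68, -0.18], [-0.25, 0.67, 0.89]]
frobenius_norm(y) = 2.45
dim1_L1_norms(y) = [1.1, 2.81, 2.26]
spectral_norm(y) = 1.93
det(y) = -0.21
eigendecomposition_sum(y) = [[-0.39, -0.28, 0.12], [-1.36, -0.98, 0.42], [-0.36, -0.26, 0.11]] + [[0.05, -0.01, -0.02], [-0.11, 0.02, 0.05], [-0.11, 0.02, 0.05]] + [[0.42, -0.23, 0.41], [-0.19, 0.1, -0.18], [0.91, -0.51, 0.90]]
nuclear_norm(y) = 3.51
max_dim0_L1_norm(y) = 2.17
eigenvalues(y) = [-1.26, 0.12, 1.42]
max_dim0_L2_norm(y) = 1.72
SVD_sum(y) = [[-0.31,-0.23,0.13], [-1.39,-1.04,0.60], [-0.33,-0.25,0.14]] + [[0.36, -0.24, 0.42], [-0.27, 0.18, -0.31], [0.78, -0.52, 0.91]] + [[0.02, -0.05, -0.04], [-0.0, 0.00, 0.00], [-0.01, 0.02, 0.02]]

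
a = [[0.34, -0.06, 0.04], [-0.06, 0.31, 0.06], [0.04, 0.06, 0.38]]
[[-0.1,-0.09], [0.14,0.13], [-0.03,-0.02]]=a@[[-0.19,-0.18], [0.44,0.42], [-0.12,-0.11]]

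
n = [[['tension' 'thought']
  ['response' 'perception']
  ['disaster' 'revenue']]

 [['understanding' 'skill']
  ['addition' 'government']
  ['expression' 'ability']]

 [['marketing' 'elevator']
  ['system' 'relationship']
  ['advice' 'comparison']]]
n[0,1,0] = 'response'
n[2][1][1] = 'relationship'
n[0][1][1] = 'perception'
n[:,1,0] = ['response', 'addition', 'system']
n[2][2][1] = 'comparison'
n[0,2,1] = 'revenue'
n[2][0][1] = 'elevator'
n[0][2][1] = 'revenue'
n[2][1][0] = 'system'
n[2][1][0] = 'system'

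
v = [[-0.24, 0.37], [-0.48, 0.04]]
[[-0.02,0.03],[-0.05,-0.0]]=v @ [[0.1, 0.01], [0.01, 0.08]]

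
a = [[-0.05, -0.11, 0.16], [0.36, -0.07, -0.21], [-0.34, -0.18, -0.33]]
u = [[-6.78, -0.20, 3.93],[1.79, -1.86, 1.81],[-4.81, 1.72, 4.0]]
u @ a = [[-1.07, 0.05, -2.34], [-1.37, -0.39, 0.08], [-0.50, -0.31, -2.45]]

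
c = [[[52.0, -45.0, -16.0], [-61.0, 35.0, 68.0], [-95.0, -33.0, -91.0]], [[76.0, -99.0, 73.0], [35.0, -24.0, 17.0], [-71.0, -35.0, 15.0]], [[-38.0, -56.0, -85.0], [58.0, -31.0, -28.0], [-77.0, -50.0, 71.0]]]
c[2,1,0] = 58.0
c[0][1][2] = 68.0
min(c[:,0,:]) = -99.0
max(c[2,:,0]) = 58.0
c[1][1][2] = 17.0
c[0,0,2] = -16.0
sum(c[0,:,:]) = -186.0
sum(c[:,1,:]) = 69.0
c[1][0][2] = 73.0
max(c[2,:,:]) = 71.0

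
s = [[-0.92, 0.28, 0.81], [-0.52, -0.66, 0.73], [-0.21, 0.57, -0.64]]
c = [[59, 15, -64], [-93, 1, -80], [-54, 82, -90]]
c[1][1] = 1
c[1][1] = 1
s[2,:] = [-0.208, 0.572, -0.636]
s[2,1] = 0.572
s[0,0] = -0.918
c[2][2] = -90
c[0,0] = 59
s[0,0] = -0.918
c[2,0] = -54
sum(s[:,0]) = -1.649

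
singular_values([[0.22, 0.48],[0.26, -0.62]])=[0.79, 0.33]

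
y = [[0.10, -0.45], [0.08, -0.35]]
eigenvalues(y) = [-0.0, -0.25]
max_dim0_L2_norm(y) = 0.57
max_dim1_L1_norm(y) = 0.55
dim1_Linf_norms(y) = [0.45, 0.35]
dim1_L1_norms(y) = [0.55, 0.43]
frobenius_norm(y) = 0.58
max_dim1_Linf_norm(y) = 0.45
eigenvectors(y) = [[0.97, 0.79], [0.23, 0.61]]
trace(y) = -0.25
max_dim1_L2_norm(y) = 0.46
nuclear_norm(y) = 0.59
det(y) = 0.00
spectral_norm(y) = 0.58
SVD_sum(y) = [[0.10, -0.45], [0.08, -0.35]] + [[-0.0,  -0.00], [0.0,  0.00]]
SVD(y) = [[-0.79, -0.61], [-0.61, 0.79]] @ diag([0.5842919397522623, 0.0017114732070820458]) @ [[-0.22, 0.98],[0.98, 0.22]]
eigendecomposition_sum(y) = [[-0.01, 0.01],[-0.0, 0.0]] + [[0.11, -0.46], [0.08, -0.35]]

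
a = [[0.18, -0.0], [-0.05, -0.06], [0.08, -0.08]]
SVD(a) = [[-0.88, 0.2], [0.21, -0.66], [-0.43, -0.72]] @ diag([0.20412023669152582, 0.09815767404026783]) @ [[-0.99, 0.11], [0.11, 0.99]]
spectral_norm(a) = 0.20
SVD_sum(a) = [[0.18, -0.02],[-0.04, 0.00],[0.09, -0.01]] + [[0.00, 0.02], [-0.01, -0.06], [-0.01, -0.07]]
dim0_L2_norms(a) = [0.2, 0.1]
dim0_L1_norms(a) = [0.31, 0.14]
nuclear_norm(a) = 0.30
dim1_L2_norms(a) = [0.18, 0.08, 0.11]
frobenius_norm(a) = 0.23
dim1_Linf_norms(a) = [0.18, 0.06, 0.08]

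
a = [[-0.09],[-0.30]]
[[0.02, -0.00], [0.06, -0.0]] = a@ [[-0.2, 0.01]]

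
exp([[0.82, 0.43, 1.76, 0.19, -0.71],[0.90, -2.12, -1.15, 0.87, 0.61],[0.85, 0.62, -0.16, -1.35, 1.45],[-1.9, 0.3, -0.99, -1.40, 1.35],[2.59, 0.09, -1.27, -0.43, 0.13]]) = [[4.40, 0.88, 3.20, -0.72, 0.29], [-0.11, 0.07, -0.58, 0.42, 0.05], [4.96, 0.89, 3.30, -0.99, 0.65], [-2.19, -0.44, -2.28, 0.85, 0.2], [3.71, 0.56, 1.67, -0.21, 0.45]]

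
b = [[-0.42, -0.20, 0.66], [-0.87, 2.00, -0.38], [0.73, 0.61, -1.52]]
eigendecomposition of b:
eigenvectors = [[-0.04, 0.74, -0.42], [0.99, 0.41, -0.0], [0.16, 0.54, 0.91]]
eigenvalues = [1.97, -0.05, -1.86]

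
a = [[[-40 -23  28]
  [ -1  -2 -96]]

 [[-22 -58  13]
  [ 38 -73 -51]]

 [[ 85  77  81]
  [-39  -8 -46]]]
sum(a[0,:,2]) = -68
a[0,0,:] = [-40, -23, 28]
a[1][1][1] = -73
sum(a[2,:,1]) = 69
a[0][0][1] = -23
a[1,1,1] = -73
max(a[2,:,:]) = 85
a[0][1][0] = -1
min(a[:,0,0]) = -40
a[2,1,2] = -46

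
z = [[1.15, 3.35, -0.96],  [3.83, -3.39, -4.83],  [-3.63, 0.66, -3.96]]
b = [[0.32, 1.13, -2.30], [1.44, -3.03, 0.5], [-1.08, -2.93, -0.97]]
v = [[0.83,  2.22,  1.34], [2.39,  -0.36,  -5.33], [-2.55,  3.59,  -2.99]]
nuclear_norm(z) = 16.09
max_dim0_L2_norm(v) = 6.26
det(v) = 73.08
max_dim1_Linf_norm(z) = 4.83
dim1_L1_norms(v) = [4.39, 8.08, 9.13]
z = v + b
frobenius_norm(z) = 9.60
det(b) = 19.61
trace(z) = -6.20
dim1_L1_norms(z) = [5.46, 12.05, 8.25]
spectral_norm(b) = 4.38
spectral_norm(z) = 7.07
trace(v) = -2.52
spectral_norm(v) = 6.39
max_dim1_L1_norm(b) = 4.98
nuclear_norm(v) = 13.60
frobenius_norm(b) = 5.37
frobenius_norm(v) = 8.37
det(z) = 138.03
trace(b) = -3.68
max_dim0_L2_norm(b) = 4.36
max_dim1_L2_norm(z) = 7.03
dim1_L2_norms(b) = [2.58, 3.39, 3.27]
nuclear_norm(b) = 8.70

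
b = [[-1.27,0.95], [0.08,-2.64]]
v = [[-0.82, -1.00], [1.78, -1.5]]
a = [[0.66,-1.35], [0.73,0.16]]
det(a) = 1.09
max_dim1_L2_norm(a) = 1.5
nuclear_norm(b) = 4.01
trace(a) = 0.82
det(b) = 3.28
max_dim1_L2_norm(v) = 2.33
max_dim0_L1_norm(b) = 3.59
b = v @ a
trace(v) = -2.32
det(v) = 3.01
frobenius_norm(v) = 2.66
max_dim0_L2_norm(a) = 1.36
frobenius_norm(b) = 3.08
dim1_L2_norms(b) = [1.59, 2.64]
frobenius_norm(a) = 1.68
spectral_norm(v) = 2.33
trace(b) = -3.91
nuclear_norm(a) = 2.24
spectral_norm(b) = 2.86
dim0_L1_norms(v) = [2.6, 2.5]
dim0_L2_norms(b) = [1.27, 2.81]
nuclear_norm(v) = 3.62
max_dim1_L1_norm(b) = 2.72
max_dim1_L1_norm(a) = 2.01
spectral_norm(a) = 1.52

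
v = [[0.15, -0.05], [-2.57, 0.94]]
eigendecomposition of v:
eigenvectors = [[-0.34, 0.05],  [-0.94, -1.0]]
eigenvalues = [0.01, 1.08]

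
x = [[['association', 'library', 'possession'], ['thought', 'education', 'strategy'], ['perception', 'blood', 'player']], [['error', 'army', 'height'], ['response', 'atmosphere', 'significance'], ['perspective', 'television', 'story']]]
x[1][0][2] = 'height'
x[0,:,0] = ['association', 'thought', 'perception']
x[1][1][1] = 'atmosphere'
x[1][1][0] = 'response'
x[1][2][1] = 'television'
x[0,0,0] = 'association'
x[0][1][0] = 'thought'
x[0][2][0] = 'perception'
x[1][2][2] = 'story'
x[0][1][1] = 'education'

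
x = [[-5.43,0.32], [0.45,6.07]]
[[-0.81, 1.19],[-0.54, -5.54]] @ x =[[4.93,6.96], [0.44,-33.8]]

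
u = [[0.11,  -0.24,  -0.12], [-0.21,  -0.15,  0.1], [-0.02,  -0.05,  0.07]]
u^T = [[0.11, -0.21, -0.02], [-0.24, -0.15, -0.05], [-0.12, 0.1, 0.07]]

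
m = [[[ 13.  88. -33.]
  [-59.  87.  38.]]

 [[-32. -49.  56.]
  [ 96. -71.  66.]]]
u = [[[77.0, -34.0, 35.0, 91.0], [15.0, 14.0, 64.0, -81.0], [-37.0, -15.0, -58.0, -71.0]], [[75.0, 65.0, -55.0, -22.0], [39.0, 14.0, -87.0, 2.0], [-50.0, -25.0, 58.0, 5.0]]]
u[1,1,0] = 39.0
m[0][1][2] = 38.0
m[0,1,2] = 38.0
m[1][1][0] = 96.0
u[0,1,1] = 14.0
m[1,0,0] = -32.0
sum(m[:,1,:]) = 157.0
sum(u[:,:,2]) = -43.0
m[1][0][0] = -32.0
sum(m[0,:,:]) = 134.0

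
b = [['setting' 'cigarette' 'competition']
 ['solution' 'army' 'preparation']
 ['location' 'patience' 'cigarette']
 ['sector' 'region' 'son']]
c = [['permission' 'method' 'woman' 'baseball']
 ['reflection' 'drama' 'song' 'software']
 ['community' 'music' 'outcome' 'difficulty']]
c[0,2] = 'woman'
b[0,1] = 'cigarette'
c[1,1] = 'drama'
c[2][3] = 'difficulty'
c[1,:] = ['reflection', 'drama', 'song', 'software']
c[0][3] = 'baseball'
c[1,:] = ['reflection', 'drama', 'song', 'software']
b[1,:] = ['solution', 'army', 'preparation']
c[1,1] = 'drama'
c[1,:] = ['reflection', 'drama', 'song', 'software']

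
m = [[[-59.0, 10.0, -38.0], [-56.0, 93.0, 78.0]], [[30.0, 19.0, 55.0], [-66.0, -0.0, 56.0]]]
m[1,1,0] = -66.0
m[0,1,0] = -56.0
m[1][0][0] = 30.0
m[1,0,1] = 19.0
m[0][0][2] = -38.0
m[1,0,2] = 55.0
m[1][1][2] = 56.0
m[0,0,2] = -38.0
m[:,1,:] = [[-56.0, 93.0, 78.0], [-66.0, -0.0, 56.0]]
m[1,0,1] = 19.0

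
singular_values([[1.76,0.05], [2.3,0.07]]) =[2.9, 0.0]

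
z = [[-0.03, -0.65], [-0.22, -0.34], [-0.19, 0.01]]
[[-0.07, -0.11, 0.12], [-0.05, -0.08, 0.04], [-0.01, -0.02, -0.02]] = z@[[0.06, 0.12, 0.1], [0.10, 0.17, -0.19]]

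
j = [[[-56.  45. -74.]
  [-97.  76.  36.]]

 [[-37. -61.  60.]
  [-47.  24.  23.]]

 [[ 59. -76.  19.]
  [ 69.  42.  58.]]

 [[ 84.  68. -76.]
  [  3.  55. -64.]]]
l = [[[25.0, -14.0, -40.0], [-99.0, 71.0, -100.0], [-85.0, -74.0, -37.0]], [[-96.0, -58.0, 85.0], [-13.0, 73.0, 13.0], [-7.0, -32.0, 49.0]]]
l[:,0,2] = [-40.0, 85.0]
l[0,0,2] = -40.0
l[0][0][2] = -40.0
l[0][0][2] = -40.0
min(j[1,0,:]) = -61.0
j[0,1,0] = -97.0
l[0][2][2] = -37.0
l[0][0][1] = -14.0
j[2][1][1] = 42.0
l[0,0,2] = -40.0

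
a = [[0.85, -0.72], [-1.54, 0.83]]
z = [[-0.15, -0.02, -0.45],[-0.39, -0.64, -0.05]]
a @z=[[0.15, 0.44, -0.35], [-0.09, -0.5, 0.65]]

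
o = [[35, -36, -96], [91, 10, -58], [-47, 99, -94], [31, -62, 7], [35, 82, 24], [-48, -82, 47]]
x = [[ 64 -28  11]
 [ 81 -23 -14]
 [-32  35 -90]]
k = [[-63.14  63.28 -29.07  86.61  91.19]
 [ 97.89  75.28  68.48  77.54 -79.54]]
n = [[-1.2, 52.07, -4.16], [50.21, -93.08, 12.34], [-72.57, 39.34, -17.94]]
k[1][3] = 77.54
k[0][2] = -29.07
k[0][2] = -29.07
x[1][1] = -23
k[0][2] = -29.07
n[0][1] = 52.07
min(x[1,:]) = -23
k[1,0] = 97.89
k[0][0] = -63.14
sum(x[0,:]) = 47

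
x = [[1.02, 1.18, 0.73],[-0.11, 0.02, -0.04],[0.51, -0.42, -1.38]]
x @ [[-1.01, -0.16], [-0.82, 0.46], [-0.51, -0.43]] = [[-2.37, 0.07], [0.12, 0.04], [0.53, 0.32]]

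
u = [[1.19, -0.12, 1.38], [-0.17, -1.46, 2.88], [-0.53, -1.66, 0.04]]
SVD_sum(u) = [[0.06, -0.64, 1.15], [0.15, -1.57, 2.80], [0.04, -0.4, 0.71]] + [[0.71, 0.8, 0.41], [-0.06, -0.07, -0.03], [-0.91, -1.03, -0.53]] + [[0.42, -0.28, -0.18], [-0.26, 0.17, 0.11], [0.34, -0.23, -0.15]]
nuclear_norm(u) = 6.21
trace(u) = -0.23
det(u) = 5.12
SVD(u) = [[0.37, 0.61, -0.7], [0.90, -0.05, 0.43], [0.23, -0.79, -0.57]] @ diag([3.5695272668218245, 1.8700958366013016, 0.7675393497026722]) @ [[0.05, -0.49, 0.87],[0.62, 0.7, 0.36],[-0.78, 0.52, 0.33]]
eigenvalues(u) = [(1.02+0j), (-0.63+2.15j), (-0.63-2.15j)]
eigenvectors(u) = [[0.96+0.00j, (0.15-0.23j), 0.15+0.23j], [-0.23+0.00j, (0.75+0j), 0.75-0.00j], [-0.14+0.00j, (0.23+0.55j), (0.23-0.55j)]]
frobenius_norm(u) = 4.10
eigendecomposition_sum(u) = [[(1+0j),-0.33-0.00j,(0.43+0j)],  [-0.24-0.00j,(0.08+0j),(-0.1+0j)],  [(-0.14-0j),0.05+0.00j,(-0.06+0j)]] + [[0.09+0.05j, (0.11+0.41j), (0.48-0.35j)], [0.03+0.28j, (-0.77+0.85j), (1.49+0.55j)], [(-0.19+0.11j), (-0.85-0.3j), 0.05+1.25j]] + [[0.09-0.05j, 0.11-0.41j, (0.48+0.35j)], [(0.03-0.28j), (-0.77-0.85j), (1.49-0.55j)], [-0.19-0.11j, -0.85+0.30j, 0.05-1.25j]]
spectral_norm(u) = 3.57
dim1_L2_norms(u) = [1.83, 3.23, 1.74]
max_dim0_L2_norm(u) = 3.19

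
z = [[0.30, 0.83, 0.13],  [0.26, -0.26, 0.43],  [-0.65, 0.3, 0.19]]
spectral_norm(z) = 0.92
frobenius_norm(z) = 1.29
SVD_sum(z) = [[-0.03, 0.82, 0.07], [0.01, -0.23, -0.02], [-0.01, 0.34, 0.03]] + [[0.34, 0.01, 0.03], [0.29, 0.01, 0.02], [-0.62, -0.02, -0.05]] + [[-0.00,-0.0,0.03], [-0.03,-0.04,0.43], [-0.02,-0.02,0.21]]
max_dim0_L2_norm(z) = 0.92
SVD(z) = [[0.89,-0.44,-0.07], [-0.25,-0.38,-0.89], [0.37,0.81,-0.45]] @ diag([0.9228011856335355, 0.7628520446463222, 0.4806191109103618]) @ [[-0.04, 1.00, 0.08],[-1.00, -0.03, -0.08],[0.08, 0.09, -0.99]]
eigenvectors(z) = [[(-0.47+0j), 0.27+0.59j, (0.27-0.59j)], [(0.7+0j), (-0.14+0.28j), -0.14-0.28j], [(-0.54+0j), -0.69+0.00j, (-0.69-0j)]]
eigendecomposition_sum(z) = [[(-0.15+0j), 0.32+0.00j, (-0.12+0j)], [0.23-0.00j, (-0.47-0j), (0.18-0j)], [(-0.17+0j), 0.37+0.00j, (-0.14+0j)]] + [[0.23+0.14j, 0.25-0.08j, 0.13-0.23j], [0.02+0.13j, (0.11+0.07j), (0.12-0.02j)], [(-0.24+0.16j), (-0.03+0.28j), 0.17+0.22j]] + [[(0.23-0.14j), 0.25+0.08j, (0.13+0.23j)], [0.02-0.13j, (0.11-0.07j), (0.12+0.02j)], [-0.24-0.16j, -0.03-0.28j, 0.17-0.22j]]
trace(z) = 0.23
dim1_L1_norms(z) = [1.26, 0.95, 1.14]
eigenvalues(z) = [(-0.77+0j), (0.5+0.44j), (0.5-0.44j)]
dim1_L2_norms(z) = [0.89, 0.57, 0.74]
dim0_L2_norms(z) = [0.76, 0.92, 0.49]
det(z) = -0.34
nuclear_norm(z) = 2.17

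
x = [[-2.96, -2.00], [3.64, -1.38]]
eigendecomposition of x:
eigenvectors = [[0.17-0.57j,0.17+0.57j],[-0.80+0.00j,(-0.8-0j)]]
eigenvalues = [(-2.17+2.58j), (-2.17-2.58j)]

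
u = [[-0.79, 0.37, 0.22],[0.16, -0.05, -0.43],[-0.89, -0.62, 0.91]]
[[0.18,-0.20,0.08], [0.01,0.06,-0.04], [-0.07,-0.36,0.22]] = u@ [[-0.17, 0.29, -0.13], [0.19, 0.10, -0.10], [-0.11, -0.04, 0.05]]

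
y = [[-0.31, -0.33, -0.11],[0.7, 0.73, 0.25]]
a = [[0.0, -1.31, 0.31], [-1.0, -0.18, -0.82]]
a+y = [[-0.31, -1.64, 0.20], [-0.3, 0.55, -0.57]]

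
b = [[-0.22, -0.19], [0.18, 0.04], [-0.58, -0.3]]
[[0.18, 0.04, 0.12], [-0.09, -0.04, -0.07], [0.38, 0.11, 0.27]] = b @ [[-0.42, -0.22, -0.34], [-0.44, 0.05, -0.23]]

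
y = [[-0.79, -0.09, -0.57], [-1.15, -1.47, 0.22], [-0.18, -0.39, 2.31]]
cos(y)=[[0.65, -0.16, 0.26], [-0.98, 0.12, -0.28], [-0.07, 0.08, -0.69]]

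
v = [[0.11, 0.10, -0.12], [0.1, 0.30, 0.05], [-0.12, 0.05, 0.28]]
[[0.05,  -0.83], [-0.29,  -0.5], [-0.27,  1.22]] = v @[[4.2, -1.98], [-2.58, -1.62], [1.31, 3.78]]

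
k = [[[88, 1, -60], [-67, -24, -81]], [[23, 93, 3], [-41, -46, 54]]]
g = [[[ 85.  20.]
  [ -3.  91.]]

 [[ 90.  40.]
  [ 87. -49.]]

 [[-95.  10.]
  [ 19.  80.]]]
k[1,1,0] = -41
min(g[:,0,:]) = -95.0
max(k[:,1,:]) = 54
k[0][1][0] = -67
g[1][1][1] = -49.0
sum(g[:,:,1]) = 192.0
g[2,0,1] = 10.0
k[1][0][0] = 23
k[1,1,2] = 54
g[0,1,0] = -3.0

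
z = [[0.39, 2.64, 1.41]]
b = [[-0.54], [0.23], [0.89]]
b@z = [[-0.21, -1.43, -0.76], [0.09, 0.61, 0.32], [0.35, 2.35, 1.25]]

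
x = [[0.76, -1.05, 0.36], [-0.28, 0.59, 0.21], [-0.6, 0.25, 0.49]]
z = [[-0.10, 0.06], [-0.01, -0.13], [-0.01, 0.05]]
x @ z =[[-0.07, 0.2], [0.02, -0.08], [0.05, -0.04]]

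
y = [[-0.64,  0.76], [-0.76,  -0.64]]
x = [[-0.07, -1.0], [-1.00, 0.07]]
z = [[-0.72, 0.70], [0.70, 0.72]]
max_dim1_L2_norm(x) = 1.0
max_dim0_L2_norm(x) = 1.0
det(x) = -1.00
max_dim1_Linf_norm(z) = 0.72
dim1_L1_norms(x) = [1.07, 1.07]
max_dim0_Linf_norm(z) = 0.72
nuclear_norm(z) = 2.01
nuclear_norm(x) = 2.00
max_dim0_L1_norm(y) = 1.4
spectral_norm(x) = 1.00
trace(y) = -1.28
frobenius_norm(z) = 1.42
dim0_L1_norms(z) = [1.42, 1.42]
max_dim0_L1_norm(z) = 1.42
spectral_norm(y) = 0.99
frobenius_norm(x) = 1.42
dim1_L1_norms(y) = [1.4, 1.4]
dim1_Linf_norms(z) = [0.72, 0.72]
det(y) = 0.99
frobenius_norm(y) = 1.41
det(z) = -1.01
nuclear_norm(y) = 1.99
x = z @ y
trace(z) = 0.00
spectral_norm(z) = 1.00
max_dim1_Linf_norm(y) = 0.76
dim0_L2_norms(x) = [1.0, 1.0]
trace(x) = 0.00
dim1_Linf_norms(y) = [0.76, 0.76]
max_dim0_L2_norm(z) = 1.0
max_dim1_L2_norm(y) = 0.99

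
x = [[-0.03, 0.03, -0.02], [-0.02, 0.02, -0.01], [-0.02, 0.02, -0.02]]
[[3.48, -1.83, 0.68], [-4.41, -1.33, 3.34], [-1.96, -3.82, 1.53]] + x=[[3.45, -1.80, 0.66], [-4.43, -1.31, 3.33], [-1.98, -3.8, 1.51]]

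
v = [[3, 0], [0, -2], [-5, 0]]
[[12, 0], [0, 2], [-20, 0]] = v @ [[4, 0], [0, -1]]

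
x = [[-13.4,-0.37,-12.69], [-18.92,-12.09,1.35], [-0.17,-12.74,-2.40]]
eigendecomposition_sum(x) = [[-10.73+0.00j, -6.25-0.00j, (-5.78+0j)], [-15.38+0.00j, (-8.96-0j), (-8.28+0j)], [(-8.95+0j), -5.21-0.00j, -4.82+0.00j]] + [[-1.33+3.27j, 2.94-1.16j, -3.46-1.93j], [(-1.77-4.11j), (-1.57+3.68j), (4.82-1.4j)], [(4.39-1.63j), -3.77-1.84j, 1.21+5.11j]] + [[(-1.33-3.27j), (2.94+1.16j), -3.46+1.93j], [(-1.77+4.11j), -1.57-3.68j, 4.82+1.40j], [(4.39+1.63j), -3.77+1.84j, (1.21-5.11j)]]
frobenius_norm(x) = 31.86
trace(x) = -27.89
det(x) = -3635.12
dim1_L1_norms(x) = [26.46, 32.36, 15.31]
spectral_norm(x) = 26.79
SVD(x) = [[-0.54,-0.76,-0.36], [-0.80,0.33,0.5], [-0.26,0.55,-0.79]] @ diag([26.791862292645714, 14.45090437996835, 9.389034960682624]) @ [[0.84, 0.49, 0.24], [0.27, -0.75, 0.61], [-0.48, 0.45, 0.76]]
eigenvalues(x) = [(-24.51+0j), (-1.69+12.06j), (-1.69-12.06j)]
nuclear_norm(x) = 50.63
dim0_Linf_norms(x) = [18.92, 12.74, 12.69]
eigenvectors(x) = [[(0.52+0j), (-0.32+0.35j), -0.32-0.35j],  [0.74+0.00j, (-0.03-0.61j), (-0.03+0.61j)],  [(0.43+0j), 0.63+0.00j, (0.63-0j)]]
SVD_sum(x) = [[-12.06, -7.11, -3.43], [-17.97, -10.59, -5.11], [-5.86, -3.45, -1.66]] + [[-2.94,8.24,-6.73],[1.28,-3.58,2.93],[2.13,-5.97,4.88]] + [[1.6, -1.50, -2.53],  [-2.23, 2.09, 3.53],  [3.55, -3.32, -5.61]]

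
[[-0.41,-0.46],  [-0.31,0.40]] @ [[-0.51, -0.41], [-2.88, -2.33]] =[[1.53, 1.24],  [-0.99, -0.8]]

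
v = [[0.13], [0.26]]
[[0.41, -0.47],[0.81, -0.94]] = v @ [[3.13, -3.62]]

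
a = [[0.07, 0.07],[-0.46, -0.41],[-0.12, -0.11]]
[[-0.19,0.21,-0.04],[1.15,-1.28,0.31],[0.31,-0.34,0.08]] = a @ [[-1.17, 1.32, -1.59], [-1.50, 1.64, 1.03]]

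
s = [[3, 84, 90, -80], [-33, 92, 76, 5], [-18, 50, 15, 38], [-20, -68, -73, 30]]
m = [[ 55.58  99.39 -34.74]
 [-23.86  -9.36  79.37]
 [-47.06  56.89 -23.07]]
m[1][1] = -9.36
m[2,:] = [-47.06, 56.89, -23.07]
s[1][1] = 92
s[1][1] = 92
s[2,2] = 15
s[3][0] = -20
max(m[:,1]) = 99.39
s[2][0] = -18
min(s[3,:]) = -73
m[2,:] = [-47.06, 56.89, -23.07]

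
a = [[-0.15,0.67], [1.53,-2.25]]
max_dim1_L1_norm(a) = 3.78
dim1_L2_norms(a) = [0.69, 2.72]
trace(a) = -2.40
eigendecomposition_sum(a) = [[0.22, 0.06], [0.14, 0.04]] + [[-0.37, 0.61], [1.39, -2.29]]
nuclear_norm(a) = 3.04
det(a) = -0.69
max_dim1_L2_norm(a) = 2.72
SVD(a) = [[-0.23, 0.97],[0.97, 0.23]] @ diag([2.7954062871422707, 0.24597497800683918]) @ [[0.54, -0.84],[0.84, 0.54]]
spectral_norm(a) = 2.80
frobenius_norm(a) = 2.81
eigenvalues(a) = [0.26, -2.66]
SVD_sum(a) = [[-0.35,0.54],[1.48,-2.28]] + [[0.2, 0.13], [0.05, 0.03]]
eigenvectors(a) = [[0.85, -0.26],[0.52, 0.97]]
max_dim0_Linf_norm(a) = 2.25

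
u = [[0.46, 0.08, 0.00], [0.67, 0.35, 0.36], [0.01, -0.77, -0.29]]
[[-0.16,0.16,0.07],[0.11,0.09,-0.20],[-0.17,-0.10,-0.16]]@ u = [[0.03, -0.01, 0.04], [0.11, 0.19, 0.09], [-0.15, 0.07, 0.01]]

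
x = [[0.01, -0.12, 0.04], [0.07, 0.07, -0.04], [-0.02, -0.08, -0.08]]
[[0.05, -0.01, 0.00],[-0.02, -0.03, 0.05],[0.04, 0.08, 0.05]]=x @[[0.08, -0.69, 0.57], [-0.42, -0.18, -0.18], [-0.1, -0.65, -0.63]]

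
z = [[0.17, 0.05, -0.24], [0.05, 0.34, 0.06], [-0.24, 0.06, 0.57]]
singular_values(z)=[0.69, 0.35, 0.04]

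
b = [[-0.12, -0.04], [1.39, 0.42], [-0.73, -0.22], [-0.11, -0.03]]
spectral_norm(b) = 1.65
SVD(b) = [[-0.08, -0.75], [0.88, 0.04], [-0.46, 0.1], [-0.07, 0.65]] @ diag([1.648871525005831, 0.004763824613099704]) @ [[0.96,0.29], [-0.29,0.96]]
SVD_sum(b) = [[-0.12, -0.04], [1.39, 0.42], [-0.73, -0.22], [-0.11, -0.03]] + [[0.0, -0.0],[-0.0, 0.00],[-0.0, 0.00],[-0.0, 0.0]]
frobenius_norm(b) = 1.65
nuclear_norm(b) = 1.65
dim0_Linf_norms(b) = [1.39, 0.42]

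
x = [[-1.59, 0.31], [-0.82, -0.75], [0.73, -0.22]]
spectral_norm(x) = 1.93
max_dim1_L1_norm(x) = 1.9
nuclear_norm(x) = 2.77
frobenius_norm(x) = 2.11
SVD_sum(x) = [[-1.59, 0.02], [-0.81, 0.01], [0.73, -0.01]] + [[0.0, 0.29], [-0.01, -0.76], [-0.00, -0.21]]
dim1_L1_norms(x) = [1.9, 1.57, 0.95]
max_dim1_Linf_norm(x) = 1.59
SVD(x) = [[-0.82, 0.34], [-0.42, -0.9], [0.38, -0.25]] @ diag([1.932327532819395, 0.8405416741055198]) @ [[1.00, -0.01],[0.01, 1.0]]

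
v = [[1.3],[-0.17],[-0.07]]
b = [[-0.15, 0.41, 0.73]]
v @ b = [[-0.2, 0.53, 0.95], [0.03, -0.07, -0.12], [0.01, -0.03, -0.05]]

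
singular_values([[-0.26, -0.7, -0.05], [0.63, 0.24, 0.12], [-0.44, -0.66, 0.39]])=[1.22, 0.46, 0.32]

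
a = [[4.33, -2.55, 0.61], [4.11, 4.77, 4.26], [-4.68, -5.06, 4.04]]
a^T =[[4.33, 4.11, -4.68], [-2.55, 4.77, -5.06], [0.61, 4.26, 4.04]]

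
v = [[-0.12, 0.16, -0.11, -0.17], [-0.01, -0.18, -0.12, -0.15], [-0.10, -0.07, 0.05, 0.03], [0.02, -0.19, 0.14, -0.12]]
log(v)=[[(-2.7+0j), (1.73-0.01j), (1.4-0j), -2.21-0.01j],[(-0.85-0j), (-0.99+1.92j), -0.42+0.09j, (-0.11+1.41j)],[-1.31-0.00j, 0.87+0.22j, -1.71+0.01j, -0.94+0.16j],[(1.24-0j), -0.24+1.65j, 0.61+0.08j, -0.92+1.21j]]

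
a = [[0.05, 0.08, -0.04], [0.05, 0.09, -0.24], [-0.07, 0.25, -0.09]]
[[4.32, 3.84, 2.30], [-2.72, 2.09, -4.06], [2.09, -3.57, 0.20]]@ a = [[0.25,1.27,-1.30], [0.25,-1.04,-0.03], [-0.09,-0.10,0.76]]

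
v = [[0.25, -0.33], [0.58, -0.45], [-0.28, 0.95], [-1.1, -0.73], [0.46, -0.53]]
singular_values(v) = [1.43, 1.37]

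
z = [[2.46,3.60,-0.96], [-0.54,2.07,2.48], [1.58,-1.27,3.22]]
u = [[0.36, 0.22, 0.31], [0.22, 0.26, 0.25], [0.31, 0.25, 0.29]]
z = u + [[2.1, 3.38, -1.27], [-0.76, 1.81, 2.23], [1.27, -1.52, 2.93]]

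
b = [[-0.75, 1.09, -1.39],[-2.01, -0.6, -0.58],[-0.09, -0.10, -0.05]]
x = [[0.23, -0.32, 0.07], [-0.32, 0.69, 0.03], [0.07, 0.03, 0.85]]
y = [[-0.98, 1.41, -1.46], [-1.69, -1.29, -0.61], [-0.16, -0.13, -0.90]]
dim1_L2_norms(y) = [2.25, 2.21, 0.92]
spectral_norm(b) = 2.44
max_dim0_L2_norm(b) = 2.15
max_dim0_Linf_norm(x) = 0.85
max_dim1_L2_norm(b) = 2.18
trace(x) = 1.77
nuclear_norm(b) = 4.08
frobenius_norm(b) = 2.91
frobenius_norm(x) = 1.21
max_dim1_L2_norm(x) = 0.85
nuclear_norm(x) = 1.77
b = x + y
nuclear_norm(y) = 5.16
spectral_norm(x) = 0.86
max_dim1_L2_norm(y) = 2.25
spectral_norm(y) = 2.49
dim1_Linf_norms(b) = [1.39, 2.01, 0.1]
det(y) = -3.09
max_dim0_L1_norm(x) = 1.04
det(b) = -0.24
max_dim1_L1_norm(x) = 1.04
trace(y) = -3.17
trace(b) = -1.40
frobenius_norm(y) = 3.29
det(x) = 0.04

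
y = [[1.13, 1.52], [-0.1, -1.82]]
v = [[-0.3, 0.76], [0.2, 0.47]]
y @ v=[[-0.03, 1.57], [-0.33, -0.93]]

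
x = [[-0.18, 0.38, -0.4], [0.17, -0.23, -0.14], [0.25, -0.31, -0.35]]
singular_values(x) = [0.64, 0.55, 0.0]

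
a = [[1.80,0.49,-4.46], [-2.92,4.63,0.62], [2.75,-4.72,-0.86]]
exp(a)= [[-14.82, 9.02, 20.27], [6.4, -15.83, 4.19], [-5.89, 15.62, -3.52]]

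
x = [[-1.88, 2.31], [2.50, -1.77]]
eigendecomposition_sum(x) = [[-2.16, 2.03], [2.2, -2.07]] + [[0.28,0.28], [0.3,0.3]]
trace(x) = -3.65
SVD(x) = [[-0.70, 0.72],[0.72, 0.7]] @ diag([4.233099745924539, 0.5781578859218377]) @ [[0.73, -0.68],[0.68, 0.73]]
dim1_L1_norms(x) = [4.19, 4.27]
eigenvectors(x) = [[-0.7, -0.68], [0.71, -0.73]]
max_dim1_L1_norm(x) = 4.27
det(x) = -2.45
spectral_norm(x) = 4.23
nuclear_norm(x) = 4.81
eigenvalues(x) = [-4.23, 0.58]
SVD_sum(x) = [[-2.16, 2.01],[2.23, -2.07]] + [[0.28,0.3], [0.27,0.30]]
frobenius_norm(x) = 4.27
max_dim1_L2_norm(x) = 3.06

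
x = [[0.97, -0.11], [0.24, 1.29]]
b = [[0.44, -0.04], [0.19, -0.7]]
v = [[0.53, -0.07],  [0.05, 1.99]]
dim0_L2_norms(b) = [0.48, 0.7]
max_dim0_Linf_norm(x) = 1.29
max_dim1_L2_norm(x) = 1.31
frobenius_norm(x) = 1.64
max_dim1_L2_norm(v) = 1.99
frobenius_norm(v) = 2.06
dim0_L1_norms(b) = [0.63, 0.74]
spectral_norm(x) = 1.32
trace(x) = 2.26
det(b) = -0.30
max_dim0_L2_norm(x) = 1.29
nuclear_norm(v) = 2.52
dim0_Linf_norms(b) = [0.44, 0.7]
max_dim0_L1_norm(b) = 0.74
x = b + v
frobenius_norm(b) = 0.85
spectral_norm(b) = 0.75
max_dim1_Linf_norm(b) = 0.7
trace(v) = 2.52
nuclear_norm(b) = 1.15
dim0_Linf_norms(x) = [0.97, 1.29]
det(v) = 1.06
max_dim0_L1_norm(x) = 1.4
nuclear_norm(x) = 2.29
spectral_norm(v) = 1.99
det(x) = 1.28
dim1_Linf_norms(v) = [0.53, 1.99]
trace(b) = -0.26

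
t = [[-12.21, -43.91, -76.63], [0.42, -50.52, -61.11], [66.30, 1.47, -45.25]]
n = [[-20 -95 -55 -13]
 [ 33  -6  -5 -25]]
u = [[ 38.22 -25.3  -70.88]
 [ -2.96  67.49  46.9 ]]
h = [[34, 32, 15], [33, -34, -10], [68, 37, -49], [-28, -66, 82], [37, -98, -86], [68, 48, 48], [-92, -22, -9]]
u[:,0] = [38.22, -2.96]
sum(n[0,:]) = -183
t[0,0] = -12.21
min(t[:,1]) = -50.52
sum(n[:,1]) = -101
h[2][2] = -49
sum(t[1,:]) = -111.21000000000001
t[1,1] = -50.52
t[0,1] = -43.91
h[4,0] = 37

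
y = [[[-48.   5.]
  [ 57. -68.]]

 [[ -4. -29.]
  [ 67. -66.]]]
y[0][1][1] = -68.0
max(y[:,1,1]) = -66.0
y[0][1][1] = -68.0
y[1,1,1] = -66.0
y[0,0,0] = -48.0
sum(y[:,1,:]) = -10.0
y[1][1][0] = 67.0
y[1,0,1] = -29.0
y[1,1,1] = -66.0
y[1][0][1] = -29.0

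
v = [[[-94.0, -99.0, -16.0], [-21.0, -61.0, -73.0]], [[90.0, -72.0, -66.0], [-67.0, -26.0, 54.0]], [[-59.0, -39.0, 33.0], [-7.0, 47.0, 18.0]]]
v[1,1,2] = 54.0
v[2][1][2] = 18.0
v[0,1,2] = -73.0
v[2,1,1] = 47.0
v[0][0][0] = -94.0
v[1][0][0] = 90.0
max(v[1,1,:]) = 54.0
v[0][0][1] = -99.0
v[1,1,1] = -26.0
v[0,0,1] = -99.0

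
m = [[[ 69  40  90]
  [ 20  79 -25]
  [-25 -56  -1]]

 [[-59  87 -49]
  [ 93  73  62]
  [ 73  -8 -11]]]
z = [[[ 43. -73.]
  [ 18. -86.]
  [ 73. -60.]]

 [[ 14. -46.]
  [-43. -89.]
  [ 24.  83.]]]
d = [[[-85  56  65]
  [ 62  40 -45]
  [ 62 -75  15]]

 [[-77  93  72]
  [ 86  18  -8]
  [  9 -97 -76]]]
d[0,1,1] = 40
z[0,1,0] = 18.0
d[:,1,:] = [[62, 40, -45], [86, 18, -8]]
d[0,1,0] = 62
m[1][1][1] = 73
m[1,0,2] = -49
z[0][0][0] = 43.0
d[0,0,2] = 65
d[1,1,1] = 18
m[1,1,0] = 93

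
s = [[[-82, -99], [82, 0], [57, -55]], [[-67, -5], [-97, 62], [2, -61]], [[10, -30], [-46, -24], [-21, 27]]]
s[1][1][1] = 62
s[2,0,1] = -30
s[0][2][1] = -55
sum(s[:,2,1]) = -89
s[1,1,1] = 62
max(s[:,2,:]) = 57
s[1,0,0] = -67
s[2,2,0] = -21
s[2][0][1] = -30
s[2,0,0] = 10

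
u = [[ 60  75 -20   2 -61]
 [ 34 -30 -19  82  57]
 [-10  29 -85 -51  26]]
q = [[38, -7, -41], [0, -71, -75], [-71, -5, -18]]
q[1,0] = 0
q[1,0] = 0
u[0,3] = 2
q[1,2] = -75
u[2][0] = -10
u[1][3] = 82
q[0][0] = 38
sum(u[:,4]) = 22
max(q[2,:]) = -5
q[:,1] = [-7, -71, -5]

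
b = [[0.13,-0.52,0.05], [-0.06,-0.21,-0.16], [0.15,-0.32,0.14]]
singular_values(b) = [0.67, 0.24, 0.0]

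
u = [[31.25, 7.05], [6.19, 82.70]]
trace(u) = 113.95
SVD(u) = [[0.13,0.99], [0.99,-0.13]] @ diag([83.5397554343952, 30.413489802412354]) @ [[0.12, 0.99], [0.99, -0.12]]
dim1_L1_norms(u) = [38.3, 88.89]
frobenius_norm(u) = 88.90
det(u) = 2540.74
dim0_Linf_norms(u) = [31.25, 82.7]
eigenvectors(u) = [[-0.99, -0.13], [0.12, -0.99]]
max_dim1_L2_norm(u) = 82.93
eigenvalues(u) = [30.42, 83.53]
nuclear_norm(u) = 113.95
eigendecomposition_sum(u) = [[29.94, -4.04], [-3.54, 0.48]] + [[1.31, 11.09], [9.73, 82.22]]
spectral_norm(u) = 83.54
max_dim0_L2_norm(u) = 83.0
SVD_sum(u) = [[1.32, 10.73],[10.09, 82.22]] + [[29.93, -3.68], [-3.90, 0.48]]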